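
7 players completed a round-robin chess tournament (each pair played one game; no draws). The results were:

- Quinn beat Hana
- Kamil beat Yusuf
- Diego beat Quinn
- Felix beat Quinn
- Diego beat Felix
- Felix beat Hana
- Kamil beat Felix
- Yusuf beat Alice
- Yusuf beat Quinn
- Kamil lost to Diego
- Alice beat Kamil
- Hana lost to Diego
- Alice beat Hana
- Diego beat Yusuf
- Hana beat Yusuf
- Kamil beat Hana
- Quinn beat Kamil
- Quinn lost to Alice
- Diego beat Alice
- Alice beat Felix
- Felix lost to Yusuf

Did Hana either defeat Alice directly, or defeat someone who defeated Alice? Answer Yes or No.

Hana did not beat Alice directly.
Hana beat Yusuf. Of those, Yusuf beat Alice.

Yes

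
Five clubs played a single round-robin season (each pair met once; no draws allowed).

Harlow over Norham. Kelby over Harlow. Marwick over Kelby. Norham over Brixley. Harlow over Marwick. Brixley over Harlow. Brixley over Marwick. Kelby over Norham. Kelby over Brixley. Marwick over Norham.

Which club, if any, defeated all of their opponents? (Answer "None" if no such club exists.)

None

Highest win total is Kelby with 3 (out of 4 possible).
Kelby lost to Marwick, so no club went undefeated.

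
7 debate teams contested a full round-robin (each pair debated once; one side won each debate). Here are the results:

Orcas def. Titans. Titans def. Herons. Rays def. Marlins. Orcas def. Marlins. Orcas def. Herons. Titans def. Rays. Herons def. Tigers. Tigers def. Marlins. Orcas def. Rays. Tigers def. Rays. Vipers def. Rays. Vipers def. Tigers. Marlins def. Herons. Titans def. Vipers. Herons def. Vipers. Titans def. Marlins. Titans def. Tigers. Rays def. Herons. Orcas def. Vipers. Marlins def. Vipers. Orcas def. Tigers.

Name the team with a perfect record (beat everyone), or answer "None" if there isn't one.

Orcas has 6 wins out of 6 opponents — a perfect record.

Orcas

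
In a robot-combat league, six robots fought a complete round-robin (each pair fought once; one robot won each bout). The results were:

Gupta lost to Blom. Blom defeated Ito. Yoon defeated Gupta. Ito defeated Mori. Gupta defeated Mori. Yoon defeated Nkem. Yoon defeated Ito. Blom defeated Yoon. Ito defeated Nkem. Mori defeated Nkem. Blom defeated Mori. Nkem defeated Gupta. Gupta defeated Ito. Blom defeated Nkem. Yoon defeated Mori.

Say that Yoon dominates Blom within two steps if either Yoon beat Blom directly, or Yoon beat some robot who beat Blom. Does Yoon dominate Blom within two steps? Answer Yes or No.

No

Yoon did not beat Blom directly.
Yoon beat Gupta, Mori, Ito, Nkem, but each of them lost to Blom. No two-step path.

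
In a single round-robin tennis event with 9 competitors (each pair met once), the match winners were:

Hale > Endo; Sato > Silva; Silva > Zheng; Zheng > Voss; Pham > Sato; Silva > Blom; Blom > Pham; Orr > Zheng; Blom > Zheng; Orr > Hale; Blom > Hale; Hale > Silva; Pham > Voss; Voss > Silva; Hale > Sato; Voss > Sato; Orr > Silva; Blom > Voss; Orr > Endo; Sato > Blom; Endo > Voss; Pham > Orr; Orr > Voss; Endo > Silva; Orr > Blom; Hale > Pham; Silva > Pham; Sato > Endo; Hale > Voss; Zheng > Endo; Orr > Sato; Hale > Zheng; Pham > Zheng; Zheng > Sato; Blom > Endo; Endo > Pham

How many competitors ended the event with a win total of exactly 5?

Win totals: Endo 3, Silva 3, Voss 2, Hale 6, Orr 7, Sato 3, Blom 5, Pham 4, Zheng 3.
Exactly 5: Blom — 1 competitor.

1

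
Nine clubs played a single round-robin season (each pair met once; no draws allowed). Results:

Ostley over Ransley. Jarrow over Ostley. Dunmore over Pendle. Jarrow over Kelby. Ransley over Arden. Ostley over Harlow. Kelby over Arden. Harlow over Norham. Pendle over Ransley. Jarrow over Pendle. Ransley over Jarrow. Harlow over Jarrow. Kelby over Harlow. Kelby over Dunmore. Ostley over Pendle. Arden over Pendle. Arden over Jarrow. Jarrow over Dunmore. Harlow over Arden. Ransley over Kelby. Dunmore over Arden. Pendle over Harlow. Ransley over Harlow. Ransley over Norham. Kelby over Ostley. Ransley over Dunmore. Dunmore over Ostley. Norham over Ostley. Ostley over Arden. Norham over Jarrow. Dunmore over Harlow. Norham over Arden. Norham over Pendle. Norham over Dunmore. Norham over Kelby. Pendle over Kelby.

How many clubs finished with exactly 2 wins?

Win totals: Kelby 4, Harlow 3, Jarrow 4, Arden 2, Ransley 6, Dunmore 4, Norham 6, Pendle 3, Ostley 4.
Exactly 2: Arden — 1 club.

1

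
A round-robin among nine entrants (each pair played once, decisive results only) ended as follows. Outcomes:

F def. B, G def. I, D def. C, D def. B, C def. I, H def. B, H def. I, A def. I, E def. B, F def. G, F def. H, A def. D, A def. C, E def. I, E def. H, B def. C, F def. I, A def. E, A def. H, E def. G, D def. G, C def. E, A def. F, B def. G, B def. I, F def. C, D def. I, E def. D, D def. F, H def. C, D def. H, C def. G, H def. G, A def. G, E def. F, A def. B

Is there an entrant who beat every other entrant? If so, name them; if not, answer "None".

A has 8 wins out of 8 opponents — a perfect record.

A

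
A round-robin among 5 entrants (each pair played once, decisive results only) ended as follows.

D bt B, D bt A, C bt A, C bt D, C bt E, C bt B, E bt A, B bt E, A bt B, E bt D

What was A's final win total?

1

A's results: beat B; lost to C, D, E.
That is 1 win.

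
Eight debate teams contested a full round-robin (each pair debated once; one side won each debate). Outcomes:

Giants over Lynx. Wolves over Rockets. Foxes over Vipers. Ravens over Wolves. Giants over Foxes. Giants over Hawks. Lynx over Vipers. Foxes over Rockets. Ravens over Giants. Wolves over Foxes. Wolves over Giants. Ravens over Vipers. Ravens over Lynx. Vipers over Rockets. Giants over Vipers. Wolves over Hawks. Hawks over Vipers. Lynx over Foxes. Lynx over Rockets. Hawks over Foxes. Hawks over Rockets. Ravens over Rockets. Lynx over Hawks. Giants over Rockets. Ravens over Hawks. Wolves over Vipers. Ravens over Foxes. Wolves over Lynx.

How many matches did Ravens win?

7

Ravens' results: beat Giants, Wolves, Rockets, Hawks, Lynx, Vipers, Foxes; lost to no one.
That is 7 wins.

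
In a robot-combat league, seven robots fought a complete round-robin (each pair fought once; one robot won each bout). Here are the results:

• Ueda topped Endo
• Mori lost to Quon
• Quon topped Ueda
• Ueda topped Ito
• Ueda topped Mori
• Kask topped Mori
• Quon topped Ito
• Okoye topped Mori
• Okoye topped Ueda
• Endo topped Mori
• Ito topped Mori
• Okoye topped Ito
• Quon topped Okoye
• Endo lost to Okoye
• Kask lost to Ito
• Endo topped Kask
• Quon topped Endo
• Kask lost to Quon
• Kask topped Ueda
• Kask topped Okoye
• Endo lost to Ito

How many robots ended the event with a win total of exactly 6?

Win totals: Okoye 4, Kask 3, Ito 3, Ueda 3, Quon 6, Mori 0, Endo 2.
Exactly 6: Quon — 1 robot.

1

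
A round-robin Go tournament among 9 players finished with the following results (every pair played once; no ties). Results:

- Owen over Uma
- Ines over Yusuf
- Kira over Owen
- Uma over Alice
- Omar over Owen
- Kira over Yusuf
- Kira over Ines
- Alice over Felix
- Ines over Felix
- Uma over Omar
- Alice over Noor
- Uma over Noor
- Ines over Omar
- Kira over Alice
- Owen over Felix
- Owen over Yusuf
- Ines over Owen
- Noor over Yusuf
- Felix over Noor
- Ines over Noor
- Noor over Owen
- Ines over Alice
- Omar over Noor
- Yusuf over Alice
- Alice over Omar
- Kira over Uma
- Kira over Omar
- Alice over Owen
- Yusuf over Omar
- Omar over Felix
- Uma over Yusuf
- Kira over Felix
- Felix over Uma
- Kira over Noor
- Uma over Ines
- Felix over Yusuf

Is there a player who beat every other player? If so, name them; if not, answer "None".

Kira has 8 wins out of 8 opponents — a perfect record.

Kira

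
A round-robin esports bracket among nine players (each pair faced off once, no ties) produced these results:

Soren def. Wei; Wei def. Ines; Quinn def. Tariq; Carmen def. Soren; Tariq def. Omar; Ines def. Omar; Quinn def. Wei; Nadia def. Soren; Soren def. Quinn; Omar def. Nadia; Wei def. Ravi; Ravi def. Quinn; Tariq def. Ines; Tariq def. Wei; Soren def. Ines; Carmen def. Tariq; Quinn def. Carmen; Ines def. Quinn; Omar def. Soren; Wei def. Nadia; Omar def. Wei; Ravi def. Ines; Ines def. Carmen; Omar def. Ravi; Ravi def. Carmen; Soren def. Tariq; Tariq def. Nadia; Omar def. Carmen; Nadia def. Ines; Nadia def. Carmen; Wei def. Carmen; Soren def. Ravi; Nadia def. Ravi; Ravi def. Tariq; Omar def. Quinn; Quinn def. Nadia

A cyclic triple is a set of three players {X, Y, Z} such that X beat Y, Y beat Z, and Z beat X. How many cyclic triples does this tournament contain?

Win totals: Nadia 4, Soren 5, Omar 6, Tariq 4, Wei 4, Ines 3, Ravi 4, Quinn 4, Carmen 2.
A player with w wins dominates both others in C(w,2) triples; summing gives 6 + 10 + 15 + 6 + 6 + 3 + 6 + 6 + 1 = 59 transitive triples.
Total triples C(9,3) = 84, so cyclic triples = 84 − 59 = 25.

25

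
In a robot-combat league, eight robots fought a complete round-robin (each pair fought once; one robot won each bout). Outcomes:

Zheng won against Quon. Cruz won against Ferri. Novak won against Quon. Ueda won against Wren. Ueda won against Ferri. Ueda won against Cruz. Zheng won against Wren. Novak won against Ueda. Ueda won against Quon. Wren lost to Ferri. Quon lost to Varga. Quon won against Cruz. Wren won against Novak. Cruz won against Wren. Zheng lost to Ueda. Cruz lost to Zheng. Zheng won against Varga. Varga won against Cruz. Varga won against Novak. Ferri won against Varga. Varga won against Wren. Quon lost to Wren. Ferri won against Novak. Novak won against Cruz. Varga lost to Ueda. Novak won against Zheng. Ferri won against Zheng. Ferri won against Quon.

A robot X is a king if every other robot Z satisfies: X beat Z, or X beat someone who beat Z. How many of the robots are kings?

Varga reaches everyone (king).
Novak reaches everyone (king).
Wren cannot reach Varga, Ferri in two steps.
Ferri reaches everyone (king).
Ueda reaches everyone (king).
Cruz cannot reach Ueda in two steps.
Zheng cannot reach Ueda in two steps.
Quon cannot reach Varga, Novak, Ueda, Zheng in two steps.
Kings: Varga, Novak, Ferri, Ueda — 4.

4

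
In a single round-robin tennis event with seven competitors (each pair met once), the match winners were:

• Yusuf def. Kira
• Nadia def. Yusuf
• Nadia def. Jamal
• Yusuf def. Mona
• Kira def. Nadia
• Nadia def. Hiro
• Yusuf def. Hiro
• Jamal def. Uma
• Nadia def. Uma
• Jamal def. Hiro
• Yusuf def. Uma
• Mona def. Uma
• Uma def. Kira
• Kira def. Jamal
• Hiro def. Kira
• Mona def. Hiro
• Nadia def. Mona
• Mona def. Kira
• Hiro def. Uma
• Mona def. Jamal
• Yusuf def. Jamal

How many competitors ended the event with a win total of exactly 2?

Win totals: Uma 1, Kira 2, Yusuf 5, Hiro 2, Nadia 5, Jamal 2, Mona 4.
Exactly 2: Kira, Hiro, Jamal — 3 competitors.

3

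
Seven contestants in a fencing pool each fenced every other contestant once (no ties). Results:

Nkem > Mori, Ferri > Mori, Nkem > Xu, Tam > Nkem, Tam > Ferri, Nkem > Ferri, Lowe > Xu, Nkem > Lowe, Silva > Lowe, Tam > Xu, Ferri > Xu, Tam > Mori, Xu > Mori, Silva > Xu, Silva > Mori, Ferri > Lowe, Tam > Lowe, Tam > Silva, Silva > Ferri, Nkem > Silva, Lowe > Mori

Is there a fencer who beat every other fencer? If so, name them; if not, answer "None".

Tam

Tam has 6 wins out of 6 opponents — a perfect record.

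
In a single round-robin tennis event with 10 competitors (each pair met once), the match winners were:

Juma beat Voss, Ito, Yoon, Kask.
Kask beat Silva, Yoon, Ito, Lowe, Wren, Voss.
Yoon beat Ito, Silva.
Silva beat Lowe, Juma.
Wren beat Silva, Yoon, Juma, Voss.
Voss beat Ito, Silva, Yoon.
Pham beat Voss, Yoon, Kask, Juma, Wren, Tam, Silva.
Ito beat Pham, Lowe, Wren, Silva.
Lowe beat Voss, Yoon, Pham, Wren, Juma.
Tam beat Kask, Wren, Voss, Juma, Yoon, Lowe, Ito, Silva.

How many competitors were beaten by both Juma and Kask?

3

Juma beat: Kask, Yoon, Ito, Voss.
Kask beat: Wren, Yoon, Ito, Lowe, Silva, Voss.
Both beat: Yoon, Ito, Voss — 3.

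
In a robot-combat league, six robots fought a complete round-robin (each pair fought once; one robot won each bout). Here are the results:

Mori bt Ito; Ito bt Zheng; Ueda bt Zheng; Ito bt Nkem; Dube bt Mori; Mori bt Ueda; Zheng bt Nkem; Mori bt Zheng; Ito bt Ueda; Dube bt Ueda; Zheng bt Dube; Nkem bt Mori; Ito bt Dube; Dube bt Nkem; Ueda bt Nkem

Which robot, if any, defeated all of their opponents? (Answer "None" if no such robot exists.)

Highest win total is Ito with 4 (out of 5 possible).
Ito lost to Mori, so no robot went undefeated.

None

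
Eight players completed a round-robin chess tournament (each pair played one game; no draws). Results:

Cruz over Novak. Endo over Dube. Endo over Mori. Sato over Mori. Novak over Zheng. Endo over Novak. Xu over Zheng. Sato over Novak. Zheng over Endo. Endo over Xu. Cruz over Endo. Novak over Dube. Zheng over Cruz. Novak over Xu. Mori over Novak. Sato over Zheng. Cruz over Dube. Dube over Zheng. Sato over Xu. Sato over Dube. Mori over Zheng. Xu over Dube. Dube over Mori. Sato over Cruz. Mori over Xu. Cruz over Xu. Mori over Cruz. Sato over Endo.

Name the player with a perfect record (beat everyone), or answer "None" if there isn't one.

Sato

Sato has 7 wins out of 7 opponents — a perfect record.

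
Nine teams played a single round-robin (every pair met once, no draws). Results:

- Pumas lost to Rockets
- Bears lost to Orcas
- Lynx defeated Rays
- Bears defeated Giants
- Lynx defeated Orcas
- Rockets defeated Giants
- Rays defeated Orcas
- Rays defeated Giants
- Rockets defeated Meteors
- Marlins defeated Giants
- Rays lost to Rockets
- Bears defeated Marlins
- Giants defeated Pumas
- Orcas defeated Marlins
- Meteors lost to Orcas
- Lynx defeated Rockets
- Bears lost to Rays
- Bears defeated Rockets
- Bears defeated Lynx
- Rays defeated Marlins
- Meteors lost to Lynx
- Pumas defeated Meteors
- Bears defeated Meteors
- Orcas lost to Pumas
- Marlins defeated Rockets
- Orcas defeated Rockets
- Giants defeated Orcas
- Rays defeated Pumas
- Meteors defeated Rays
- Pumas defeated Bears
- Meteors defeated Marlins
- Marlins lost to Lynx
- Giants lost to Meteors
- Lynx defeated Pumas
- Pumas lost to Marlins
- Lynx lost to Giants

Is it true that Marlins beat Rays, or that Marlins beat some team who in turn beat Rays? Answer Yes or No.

Yes

Marlins did not beat Rays directly.
Marlins beat Rockets, Pumas, Giants. Of those, Rockets beat Rays.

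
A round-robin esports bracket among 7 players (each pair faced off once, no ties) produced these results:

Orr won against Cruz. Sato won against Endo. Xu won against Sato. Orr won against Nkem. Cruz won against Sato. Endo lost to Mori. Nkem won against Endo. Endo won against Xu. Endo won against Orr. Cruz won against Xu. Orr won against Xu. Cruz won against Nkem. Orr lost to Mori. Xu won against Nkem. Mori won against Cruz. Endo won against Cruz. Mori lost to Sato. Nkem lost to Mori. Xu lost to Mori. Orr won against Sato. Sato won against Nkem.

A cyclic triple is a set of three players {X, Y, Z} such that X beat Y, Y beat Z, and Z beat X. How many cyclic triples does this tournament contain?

Win totals: Xu 2, Mori 5, Cruz 3, Nkem 1, Endo 3, Sato 3, Orr 4.
A player with w wins dominates both others in C(w,2) triples; summing gives 1 + 10 + 3 + 0 + 3 + 3 + 6 = 26 transitive triples.
Total triples C(7,3) = 35, so cyclic triples = 35 − 26 = 9.

9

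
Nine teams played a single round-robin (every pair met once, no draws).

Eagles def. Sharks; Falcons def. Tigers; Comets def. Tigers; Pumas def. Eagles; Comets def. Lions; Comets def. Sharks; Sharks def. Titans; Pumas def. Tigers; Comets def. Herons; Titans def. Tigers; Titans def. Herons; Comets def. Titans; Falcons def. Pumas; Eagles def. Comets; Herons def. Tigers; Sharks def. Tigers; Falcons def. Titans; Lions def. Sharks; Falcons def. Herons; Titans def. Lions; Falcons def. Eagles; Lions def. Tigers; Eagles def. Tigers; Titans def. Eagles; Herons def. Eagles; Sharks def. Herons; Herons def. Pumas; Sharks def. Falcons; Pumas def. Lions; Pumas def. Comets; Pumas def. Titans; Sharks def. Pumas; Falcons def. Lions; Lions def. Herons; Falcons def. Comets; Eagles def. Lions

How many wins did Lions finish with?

3

Lions' results: beat Tigers, Herons, Sharks; lost to Pumas, Titans, Eagles, Falcons, Comets.
That is 3 wins.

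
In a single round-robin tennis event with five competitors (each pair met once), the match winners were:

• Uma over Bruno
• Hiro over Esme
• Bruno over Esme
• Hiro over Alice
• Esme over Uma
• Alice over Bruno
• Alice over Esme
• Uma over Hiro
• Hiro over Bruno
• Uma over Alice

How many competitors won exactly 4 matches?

Win totals: Esme 1, Uma 3, Bruno 1, Hiro 3, Alice 2.
No competitor has exactly 4 wins.

0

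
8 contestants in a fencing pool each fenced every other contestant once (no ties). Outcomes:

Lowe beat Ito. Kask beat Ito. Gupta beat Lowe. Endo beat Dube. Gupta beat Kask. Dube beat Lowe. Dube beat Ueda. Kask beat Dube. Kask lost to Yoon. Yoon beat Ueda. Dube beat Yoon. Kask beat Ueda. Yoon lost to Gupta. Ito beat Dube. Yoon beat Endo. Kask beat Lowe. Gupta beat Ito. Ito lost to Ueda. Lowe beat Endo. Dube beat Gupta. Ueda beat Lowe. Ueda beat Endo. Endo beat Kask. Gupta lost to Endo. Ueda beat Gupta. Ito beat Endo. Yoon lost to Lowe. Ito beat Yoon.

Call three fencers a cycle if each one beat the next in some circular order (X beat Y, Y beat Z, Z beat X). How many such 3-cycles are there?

20

Win totals: Dube 4, Gupta 4, Endo 3, Kask 4, Ito 3, Yoon 3, Lowe 3, Ueda 4.
A fencer with w wins dominates both others in C(w,2) triples; summing gives 6 + 6 + 3 + 6 + 3 + 3 + 3 + 6 = 36 transitive triples.
Total triples C(8,3) = 56, so cyclic triples = 56 − 36 = 20.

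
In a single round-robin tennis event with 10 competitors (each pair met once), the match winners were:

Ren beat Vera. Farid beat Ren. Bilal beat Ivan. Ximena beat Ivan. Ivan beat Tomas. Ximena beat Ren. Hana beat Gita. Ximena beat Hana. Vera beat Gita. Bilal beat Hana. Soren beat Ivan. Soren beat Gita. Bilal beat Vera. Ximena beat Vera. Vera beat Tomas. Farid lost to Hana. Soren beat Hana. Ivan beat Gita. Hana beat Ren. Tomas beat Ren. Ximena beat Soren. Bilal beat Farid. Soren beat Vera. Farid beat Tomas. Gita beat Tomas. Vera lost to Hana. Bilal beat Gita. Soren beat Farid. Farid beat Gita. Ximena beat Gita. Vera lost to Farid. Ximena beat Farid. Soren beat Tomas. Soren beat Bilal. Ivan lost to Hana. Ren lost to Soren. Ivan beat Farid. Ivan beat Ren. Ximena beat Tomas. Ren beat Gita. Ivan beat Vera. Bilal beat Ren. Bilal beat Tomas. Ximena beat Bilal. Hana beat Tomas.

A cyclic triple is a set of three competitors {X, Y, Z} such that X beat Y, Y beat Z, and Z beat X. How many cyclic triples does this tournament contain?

2

Win totals: Vera 2, Gita 1, Ximena 9, Tomas 1, Hana 6, Ren 2, Ivan 5, Farid 4, Soren 8, Bilal 7.
A competitor with w wins dominates both others in C(w,2) triples; summing gives 1 + 0 + 36 + 0 + 15 + 1 + 10 + 6 + 28 + 21 = 118 transitive triples.
Total triples C(10,3) = 120, so cyclic triples = 120 − 118 = 2.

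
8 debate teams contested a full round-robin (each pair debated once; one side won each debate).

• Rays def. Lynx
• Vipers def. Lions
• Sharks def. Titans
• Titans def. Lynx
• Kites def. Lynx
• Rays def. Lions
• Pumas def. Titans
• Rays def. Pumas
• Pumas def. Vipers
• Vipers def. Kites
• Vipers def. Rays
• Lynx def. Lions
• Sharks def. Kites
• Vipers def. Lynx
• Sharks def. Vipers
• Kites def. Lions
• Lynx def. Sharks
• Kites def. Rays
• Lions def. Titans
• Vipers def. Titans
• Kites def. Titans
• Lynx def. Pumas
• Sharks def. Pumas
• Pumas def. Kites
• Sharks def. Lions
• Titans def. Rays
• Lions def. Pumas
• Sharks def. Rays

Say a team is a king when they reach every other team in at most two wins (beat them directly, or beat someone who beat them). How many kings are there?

Rays reaches everyone (king).
Sharks reaches everyone (king).
Vipers reaches everyone (king).
Titans cannot reach Vipers, Kites in two steps.
Kites cannot reach Vipers in two steps.
Lynx reaches everyone (king).
Lions cannot reach Sharks in two steps.
Pumas cannot reach Sharks in two steps.
Kings: Rays, Sharks, Vipers, Lynx — 4.

4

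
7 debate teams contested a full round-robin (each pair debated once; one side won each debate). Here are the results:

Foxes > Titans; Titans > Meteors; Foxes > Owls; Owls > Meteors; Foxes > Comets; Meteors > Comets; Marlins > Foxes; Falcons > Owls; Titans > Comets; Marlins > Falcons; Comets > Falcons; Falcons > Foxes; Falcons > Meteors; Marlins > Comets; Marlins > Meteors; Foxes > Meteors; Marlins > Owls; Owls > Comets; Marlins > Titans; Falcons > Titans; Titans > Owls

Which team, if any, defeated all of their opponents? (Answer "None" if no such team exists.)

Marlins has 6 wins out of 6 opponents — a perfect record.

Marlins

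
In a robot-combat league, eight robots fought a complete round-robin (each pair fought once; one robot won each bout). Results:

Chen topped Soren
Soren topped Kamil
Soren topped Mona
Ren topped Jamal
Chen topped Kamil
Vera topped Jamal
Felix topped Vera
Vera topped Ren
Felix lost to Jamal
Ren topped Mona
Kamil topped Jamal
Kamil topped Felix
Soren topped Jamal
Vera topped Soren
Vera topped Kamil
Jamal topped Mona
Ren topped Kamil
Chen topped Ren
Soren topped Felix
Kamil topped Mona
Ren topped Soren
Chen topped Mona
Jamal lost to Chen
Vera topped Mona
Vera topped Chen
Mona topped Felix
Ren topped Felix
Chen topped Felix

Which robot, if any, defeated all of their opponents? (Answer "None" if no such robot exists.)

None

Highest win total is Vera with 6 (out of 7 possible).
Vera lost to Felix, so no robot went undefeated.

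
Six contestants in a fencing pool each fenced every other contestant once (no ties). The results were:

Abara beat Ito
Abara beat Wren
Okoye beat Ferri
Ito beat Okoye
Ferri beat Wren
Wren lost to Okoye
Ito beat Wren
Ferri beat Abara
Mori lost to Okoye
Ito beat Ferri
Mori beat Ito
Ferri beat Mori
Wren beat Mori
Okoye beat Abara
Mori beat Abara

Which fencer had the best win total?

Okoye

Win totals: Ferri 3, Ito 3, Wren 1, Mori 2, Abara 2, Okoye 4.
Okoye leads with 4 wins (next highest: 3).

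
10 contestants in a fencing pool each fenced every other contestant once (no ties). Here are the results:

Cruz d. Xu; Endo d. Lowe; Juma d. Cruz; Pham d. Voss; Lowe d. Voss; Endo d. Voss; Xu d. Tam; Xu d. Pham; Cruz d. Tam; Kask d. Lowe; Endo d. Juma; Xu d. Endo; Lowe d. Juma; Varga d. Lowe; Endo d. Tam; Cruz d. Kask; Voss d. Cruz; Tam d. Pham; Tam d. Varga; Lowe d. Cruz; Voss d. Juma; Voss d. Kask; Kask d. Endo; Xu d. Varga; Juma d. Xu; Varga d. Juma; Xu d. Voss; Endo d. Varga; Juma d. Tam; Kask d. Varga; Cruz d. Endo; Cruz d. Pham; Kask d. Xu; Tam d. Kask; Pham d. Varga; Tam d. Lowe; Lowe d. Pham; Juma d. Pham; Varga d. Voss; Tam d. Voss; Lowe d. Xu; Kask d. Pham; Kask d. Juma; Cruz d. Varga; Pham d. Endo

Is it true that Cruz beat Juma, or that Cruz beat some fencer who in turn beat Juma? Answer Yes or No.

Cruz did not beat Juma directly.
Cruz beat Pham, Kask, Endo, Tam, Xu, Varga. Of those, Kask beat Juma.

Yes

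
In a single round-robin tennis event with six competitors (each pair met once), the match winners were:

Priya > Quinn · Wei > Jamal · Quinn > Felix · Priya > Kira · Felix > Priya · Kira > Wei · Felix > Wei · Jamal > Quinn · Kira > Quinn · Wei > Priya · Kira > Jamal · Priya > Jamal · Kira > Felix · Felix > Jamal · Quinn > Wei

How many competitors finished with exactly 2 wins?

2

Win totals: Priya 3, Felix 3, Jamal 1, Kira 4, Wei 2, Quinn 2.
Exactly 2: Wei, Quinn — 2 competitors.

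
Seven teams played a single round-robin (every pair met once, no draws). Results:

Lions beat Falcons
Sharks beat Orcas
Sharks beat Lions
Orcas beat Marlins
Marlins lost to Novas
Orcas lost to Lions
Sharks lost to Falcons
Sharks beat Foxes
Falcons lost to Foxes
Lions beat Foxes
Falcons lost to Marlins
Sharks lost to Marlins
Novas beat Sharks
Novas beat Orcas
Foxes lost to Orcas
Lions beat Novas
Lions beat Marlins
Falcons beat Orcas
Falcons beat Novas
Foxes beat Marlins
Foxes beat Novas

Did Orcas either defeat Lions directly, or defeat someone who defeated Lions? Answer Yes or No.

Orcas did not beat Lions directly.
Orcas beat Marlins, Foxes, but each of them lost to Lions. No two-step path.

No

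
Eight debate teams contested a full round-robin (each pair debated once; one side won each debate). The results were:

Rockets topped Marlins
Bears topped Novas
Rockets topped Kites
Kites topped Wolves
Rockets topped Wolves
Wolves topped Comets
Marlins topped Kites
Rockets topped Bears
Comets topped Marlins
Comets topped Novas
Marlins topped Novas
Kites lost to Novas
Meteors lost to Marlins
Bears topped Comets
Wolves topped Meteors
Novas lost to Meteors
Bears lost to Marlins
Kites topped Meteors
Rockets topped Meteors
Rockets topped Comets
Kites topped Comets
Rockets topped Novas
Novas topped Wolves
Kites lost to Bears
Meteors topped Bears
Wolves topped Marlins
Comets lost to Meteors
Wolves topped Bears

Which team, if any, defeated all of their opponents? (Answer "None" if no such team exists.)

Rockets

Rockets has 7 wins out of 7 opponents — a perfect record.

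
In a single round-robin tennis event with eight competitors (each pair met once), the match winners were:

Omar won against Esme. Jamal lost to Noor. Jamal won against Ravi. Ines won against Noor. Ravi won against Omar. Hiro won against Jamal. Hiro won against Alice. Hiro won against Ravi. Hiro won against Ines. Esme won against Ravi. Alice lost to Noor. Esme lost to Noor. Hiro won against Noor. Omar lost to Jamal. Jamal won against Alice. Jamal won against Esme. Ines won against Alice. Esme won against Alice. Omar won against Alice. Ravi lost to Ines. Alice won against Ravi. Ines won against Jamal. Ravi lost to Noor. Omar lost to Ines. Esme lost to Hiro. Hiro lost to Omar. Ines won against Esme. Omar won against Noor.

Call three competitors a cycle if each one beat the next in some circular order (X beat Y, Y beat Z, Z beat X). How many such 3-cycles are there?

7

Win totals: Ravi 1, Hiro 6, Jamal 4, Noor 4, Omar 4, Alice 1, Esme 2, Ines 6.
A competitor with w wins dominates both others in C(w,2) triples; summing gives 0 + 15 + 6 + 6 + 6 + 0 + 1 + 15 = 49 transitive triples.
Total triples C(8,3) = 56, so cyclic triples = 56 − 49 = 7.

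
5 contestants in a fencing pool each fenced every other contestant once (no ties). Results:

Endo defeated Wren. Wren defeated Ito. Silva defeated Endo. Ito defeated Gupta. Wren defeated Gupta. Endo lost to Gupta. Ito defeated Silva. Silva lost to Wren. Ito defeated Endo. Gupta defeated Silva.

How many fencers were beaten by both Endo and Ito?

0

Endo beat: Wren.
Ito beat: Gupta, Silva, Endo.
No one was beaten by both.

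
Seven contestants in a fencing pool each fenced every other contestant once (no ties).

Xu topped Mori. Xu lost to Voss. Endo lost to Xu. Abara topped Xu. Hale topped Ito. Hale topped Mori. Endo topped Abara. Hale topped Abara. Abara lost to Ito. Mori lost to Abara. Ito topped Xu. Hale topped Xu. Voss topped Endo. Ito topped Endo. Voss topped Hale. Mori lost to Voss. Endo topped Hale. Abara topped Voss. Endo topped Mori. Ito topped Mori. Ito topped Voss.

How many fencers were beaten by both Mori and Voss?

0

Mori beat: no one.
Voss beat: Xu, Hale, Endo, Mori.
No one was beaten by both.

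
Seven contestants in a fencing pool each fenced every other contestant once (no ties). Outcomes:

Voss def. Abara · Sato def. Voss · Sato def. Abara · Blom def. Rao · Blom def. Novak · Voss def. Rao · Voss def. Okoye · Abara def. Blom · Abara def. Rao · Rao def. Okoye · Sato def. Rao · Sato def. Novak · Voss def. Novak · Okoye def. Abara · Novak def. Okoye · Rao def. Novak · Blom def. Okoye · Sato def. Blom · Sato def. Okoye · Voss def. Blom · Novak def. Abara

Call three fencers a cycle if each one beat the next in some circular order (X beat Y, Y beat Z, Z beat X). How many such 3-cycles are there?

4

Win totals: Sato 6, Blom 3, Voss 5, Okoye 1, Rao 2, Abara 2, Novak 2.
A fencer with w wins dominates both others in C(w,2) triples; summing gives 15 + 3 + 10 + 0 + 1 + 1 + 1 = 31 transitive triples.
Total triples C(7,3) = 35, so cyclic triples = 35 − 31 = 4.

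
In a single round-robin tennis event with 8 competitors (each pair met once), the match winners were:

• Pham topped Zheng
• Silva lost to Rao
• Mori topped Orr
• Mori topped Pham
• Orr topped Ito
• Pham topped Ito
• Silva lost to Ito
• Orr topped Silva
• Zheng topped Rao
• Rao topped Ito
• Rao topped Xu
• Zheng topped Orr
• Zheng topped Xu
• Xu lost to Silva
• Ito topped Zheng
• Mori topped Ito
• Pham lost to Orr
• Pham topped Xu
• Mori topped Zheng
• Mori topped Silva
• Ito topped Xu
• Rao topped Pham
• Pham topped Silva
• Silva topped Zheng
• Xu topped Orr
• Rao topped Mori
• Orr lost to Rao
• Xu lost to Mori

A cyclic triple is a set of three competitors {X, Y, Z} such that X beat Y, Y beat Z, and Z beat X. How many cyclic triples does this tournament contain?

10

Win totals: Rao 6, Silva 2, Orr 3, Mori 6, Zheng 3, Xu 1, Ito 3, Pham 4.
A competitor with w wins dominates both others in C(w,2) triples; summing gives 15 + 1 + 3 + 15 + 3 + 0 + 3 + 6 = 46 transitive triples.
Total triples C(8,3) = 56, so cyclic triples = 56 − 46 = 10.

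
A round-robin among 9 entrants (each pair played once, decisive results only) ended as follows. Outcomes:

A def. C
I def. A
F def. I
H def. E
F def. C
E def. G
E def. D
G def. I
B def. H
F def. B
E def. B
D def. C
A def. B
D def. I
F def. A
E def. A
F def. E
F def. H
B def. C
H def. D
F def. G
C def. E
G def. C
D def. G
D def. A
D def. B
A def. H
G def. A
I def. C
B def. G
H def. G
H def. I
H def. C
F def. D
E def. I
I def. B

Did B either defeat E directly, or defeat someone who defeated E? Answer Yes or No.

Yes

B did not beat E directly.
B beat C, G, H. Of those, C beat E.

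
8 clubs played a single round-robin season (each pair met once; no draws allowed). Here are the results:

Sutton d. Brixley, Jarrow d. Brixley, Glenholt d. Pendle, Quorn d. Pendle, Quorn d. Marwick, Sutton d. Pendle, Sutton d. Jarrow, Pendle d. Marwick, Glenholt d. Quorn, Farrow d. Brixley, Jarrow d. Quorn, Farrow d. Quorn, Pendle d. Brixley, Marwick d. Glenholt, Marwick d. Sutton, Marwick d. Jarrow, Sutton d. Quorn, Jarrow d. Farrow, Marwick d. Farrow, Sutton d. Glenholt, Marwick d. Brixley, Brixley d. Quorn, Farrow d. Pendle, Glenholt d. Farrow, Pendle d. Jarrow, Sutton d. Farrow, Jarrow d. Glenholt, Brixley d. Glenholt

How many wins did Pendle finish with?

3

Pendle's results: beat Brixley, Marwick, Jarrow; lost to Sutton, Farrow, Quorn, Glenholt.
That is 3 wins.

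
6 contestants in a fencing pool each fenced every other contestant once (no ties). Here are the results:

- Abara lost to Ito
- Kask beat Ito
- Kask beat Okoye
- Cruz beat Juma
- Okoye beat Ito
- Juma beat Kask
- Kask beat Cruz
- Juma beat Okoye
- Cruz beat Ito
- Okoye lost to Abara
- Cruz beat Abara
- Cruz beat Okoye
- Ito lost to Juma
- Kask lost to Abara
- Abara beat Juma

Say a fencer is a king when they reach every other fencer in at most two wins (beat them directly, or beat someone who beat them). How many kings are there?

4

Ito cannot reach Cruz in two steps.
Juma reaches everyone (king).
Kask reaches everyone (king).
Okoye cannot reach Juma, Kask, Cruz in two steps.
Abara reaches everyone (king).
Cruz reaches everyone (king).
Kings: Juma, Kask, Abara, Cruz — 4.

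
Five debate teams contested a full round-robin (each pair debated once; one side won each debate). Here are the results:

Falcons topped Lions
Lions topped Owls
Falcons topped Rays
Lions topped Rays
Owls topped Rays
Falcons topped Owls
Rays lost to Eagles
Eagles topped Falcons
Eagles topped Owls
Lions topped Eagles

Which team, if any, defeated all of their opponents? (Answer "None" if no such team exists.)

Highest win total is Lions with 3 (out of 4 possible).
Lions lost to Falcons, so no team went undefeated.

None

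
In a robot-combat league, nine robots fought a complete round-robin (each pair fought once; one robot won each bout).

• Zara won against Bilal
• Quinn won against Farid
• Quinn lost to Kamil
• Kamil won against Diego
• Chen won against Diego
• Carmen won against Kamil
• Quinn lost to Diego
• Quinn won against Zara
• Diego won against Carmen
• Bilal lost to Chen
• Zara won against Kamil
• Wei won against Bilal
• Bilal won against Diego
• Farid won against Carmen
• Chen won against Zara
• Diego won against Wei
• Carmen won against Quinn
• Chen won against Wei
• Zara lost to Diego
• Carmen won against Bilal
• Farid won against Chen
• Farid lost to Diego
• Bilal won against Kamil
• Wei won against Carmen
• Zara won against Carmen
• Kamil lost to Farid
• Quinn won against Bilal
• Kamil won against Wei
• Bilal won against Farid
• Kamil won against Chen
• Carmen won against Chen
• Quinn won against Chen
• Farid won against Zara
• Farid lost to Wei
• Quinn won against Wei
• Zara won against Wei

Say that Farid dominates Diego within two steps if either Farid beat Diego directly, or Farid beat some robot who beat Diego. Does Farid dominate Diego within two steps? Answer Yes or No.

Yes

Farid did not beat Diego directly.
Farid beat Zara, Kamil, Carmen, Chen. Of those, Kamil beat Diego.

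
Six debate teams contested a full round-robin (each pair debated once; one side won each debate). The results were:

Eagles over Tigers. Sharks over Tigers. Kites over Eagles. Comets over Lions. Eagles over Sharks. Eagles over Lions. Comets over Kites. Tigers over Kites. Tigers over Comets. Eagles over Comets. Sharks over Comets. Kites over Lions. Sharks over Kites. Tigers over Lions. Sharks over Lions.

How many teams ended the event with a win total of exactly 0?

Win totals: Kites 2, Lions 0, Tigers 3, Eagles 4, Comets 2, Sharks 4.
Exactly 0: Lions — 1 team.

1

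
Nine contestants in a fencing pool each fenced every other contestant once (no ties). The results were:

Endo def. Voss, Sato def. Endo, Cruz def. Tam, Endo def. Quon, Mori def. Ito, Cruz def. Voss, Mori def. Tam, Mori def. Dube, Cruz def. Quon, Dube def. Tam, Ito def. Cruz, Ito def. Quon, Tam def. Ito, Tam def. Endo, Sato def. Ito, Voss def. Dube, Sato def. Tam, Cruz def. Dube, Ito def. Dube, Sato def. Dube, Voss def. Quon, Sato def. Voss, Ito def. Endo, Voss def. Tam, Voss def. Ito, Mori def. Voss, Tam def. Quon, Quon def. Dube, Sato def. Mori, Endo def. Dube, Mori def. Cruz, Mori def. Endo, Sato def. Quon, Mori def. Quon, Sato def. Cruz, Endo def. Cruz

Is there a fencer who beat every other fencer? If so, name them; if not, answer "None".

Sato has 8 wins out of 8 opponents — a perfect record.

Sato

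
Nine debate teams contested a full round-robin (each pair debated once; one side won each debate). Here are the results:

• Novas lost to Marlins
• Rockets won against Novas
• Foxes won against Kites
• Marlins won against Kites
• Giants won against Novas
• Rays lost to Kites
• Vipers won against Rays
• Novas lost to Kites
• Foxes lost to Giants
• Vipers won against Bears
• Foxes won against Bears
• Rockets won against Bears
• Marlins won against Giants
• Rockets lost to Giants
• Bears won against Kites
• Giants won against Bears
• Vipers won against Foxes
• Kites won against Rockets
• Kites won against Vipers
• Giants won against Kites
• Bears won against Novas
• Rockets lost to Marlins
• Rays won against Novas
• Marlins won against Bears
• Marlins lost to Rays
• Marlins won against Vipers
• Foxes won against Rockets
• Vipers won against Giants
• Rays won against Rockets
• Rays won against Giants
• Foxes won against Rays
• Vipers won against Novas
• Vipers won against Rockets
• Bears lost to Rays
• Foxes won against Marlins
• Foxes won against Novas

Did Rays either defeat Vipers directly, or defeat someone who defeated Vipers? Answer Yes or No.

Yes

Rays did not beat Vipers directly.
Rays beat Giants, Novas, Rockets, Bears, Marlins. Of those, Marlins beat Vipers.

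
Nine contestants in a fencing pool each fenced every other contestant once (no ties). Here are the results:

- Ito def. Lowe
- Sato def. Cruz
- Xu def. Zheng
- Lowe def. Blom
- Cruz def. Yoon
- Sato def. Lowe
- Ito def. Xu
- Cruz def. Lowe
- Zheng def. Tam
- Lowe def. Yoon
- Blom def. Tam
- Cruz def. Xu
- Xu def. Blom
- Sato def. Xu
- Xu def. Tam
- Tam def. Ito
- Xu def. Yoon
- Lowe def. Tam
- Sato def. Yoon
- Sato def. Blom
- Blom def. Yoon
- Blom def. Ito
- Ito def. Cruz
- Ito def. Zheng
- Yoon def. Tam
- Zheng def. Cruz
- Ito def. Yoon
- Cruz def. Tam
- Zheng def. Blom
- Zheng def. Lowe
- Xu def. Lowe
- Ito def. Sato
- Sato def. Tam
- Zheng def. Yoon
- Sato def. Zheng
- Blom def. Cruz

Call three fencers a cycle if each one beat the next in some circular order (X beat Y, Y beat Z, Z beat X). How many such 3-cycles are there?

Win totals: Ito 6, Tam 1, Cruz 4, Sato 7, Blom 4, Zheng 5, Lowe 3, Xu 5, Yoon 1.
A fencer with w wins dominates both others in C(w,2) triples; summing gives 15 + 0 + 6 + 21 + 6 + 10 + 3 + 10 + 0 = 71 transitive triples.
Total triples C(9,3) = 84, so cyclic triples = 84 − 71 = 13.

13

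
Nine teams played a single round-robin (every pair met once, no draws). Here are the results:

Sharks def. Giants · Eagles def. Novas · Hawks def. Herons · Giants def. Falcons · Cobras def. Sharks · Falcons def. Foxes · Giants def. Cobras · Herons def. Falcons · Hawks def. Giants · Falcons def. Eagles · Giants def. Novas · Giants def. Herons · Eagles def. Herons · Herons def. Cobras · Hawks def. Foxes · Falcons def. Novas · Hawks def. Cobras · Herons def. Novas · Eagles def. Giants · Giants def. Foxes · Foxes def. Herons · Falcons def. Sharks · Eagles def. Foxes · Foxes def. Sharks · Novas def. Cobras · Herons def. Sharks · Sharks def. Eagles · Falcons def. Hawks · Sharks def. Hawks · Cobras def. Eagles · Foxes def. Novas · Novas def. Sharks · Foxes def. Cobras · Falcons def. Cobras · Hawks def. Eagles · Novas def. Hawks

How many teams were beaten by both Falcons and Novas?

3

Falcons beat: Eagles, Novas, Hawks, Cobras, Sharks, Foxes.
Novas beat: Hawks, Cobras, Sharks.
Both beat: Hawks, Cobras, Sharks — 3.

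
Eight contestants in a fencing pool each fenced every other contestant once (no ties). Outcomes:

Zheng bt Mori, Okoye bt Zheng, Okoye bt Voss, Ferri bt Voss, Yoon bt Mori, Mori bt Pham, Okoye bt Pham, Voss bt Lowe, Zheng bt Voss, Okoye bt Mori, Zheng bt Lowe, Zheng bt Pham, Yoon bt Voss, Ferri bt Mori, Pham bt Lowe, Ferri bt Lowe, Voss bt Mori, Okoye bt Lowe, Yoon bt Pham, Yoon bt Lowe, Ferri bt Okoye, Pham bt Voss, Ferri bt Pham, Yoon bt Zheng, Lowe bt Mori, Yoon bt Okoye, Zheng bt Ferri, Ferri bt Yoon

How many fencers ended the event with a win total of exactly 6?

Win totals: Zheng 5, Okoye 5, Voss 2, Pham 2, Ferri 6, Yoon 6, Lowe 1, Mori 1.
Exactly 6: Ferri, Yoon — 2 fencers.

2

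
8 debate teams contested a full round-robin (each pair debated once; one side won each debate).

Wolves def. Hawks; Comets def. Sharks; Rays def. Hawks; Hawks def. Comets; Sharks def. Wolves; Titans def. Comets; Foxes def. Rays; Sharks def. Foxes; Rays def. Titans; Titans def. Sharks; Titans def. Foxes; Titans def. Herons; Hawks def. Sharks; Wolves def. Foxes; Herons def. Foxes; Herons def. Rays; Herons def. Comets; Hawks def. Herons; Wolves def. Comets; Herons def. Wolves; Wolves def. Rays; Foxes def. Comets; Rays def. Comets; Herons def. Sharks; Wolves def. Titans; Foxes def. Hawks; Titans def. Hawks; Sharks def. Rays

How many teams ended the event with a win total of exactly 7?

Win totals: Hawks 3, Herons 5, Rays 3, Wolves 5, Sharks 3, Foxes 3, Comets 1, Titans 5.
No team has exactly 7 wins.

0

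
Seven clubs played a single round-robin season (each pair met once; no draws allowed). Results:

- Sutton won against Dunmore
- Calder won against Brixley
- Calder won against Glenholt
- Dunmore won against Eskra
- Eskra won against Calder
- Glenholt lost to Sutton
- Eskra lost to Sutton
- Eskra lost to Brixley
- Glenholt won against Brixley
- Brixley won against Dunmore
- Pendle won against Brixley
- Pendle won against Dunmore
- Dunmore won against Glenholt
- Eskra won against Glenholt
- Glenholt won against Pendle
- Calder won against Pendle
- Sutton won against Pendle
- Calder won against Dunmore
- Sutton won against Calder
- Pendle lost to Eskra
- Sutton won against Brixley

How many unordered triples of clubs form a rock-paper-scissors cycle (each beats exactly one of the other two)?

7

Win totals: Calder 4, Dunmore 2, Glenholt 2, Sutton 6, Eskra 3, Brixley 2, Pendle 2.
A club with w wins dominates both others in C(w,2) triples; summing gives 6 + 1 + 1 + 15 + 3 + 1 + 1 = 28 transitive triples.
Total triples C(7,3) = 35, so cyclic triples = 35 − 28 = 7.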